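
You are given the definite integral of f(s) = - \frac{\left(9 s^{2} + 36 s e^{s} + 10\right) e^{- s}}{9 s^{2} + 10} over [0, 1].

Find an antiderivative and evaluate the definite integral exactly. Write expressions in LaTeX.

Antiderivative: F(s) = - 2 \log{\left(\frac{3 s^{2}}{2} + \frac{5}{3} \right)} + e^{- s}; value = - 2 \log{\left(\frac{19}{6} \right)} - 1 + e^{-1} + 2 \log{\left(\frac{5}{3} \right)}

A first test for any F(s): its s-derivative must equal f(s) identically.
F(s) = - 2 \log{\left(\frac{3 s^{2}}{2} + \frac{5}{3} \right)} + e^{- s} is an antiderivative of f.
Check: d/ds[- 2 \log{\left(\frac{3 s^{2}}{2} + \frac{5}{3} \right)} + e^{- s}] = \frac{- 9 s^{2} - 36 s e^{s} - 10}{9 s^{2} e^{s} + 10 e^{s}}, which equals f(s).
F(1) = - 2 \log{\left(\frac{19}{6} \right)} + e^{-1}; F(0) = 1 - 2 \log{\left(\frac{5}{3} \right)}.
Integral = F(1) - F(0) = - 2 \log{\left(\frac{19}{6} \right)} - 1 + e^{-1} + 2 \log{\left(\frac{5}{3} \right)}.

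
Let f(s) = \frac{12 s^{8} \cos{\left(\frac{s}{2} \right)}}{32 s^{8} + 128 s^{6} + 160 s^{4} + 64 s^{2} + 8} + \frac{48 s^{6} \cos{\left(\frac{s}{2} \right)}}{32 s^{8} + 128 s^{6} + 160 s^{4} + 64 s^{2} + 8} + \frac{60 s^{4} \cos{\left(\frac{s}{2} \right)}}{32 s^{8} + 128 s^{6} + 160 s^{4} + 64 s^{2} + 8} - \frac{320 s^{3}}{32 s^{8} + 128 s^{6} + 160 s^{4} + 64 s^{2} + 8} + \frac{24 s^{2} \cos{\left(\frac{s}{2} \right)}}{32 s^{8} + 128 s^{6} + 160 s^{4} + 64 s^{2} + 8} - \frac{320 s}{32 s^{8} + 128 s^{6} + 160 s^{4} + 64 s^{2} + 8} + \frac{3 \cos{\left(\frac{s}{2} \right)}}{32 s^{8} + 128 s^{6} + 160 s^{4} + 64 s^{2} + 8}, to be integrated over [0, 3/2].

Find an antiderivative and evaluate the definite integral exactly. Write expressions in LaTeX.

The integrand splits into summands that can be handled one at a time.
F(s) = \frac{3 \sin{\left(\frac{s}{2} \right)}}{4} + \frac{5}{2 s^{4} + 4 s^{2} + 1} is an antiderivative of f.
Check: d/ds[\frac{3 \sin{\left(\frac{s}{2} \right)}}{4} + \frac{5}{2 s^{4} + 4 s^{2} + 1}] = \frac{12 s^{8} \cos{\left(\frac{s}{2} \right)} + 48 s^{6} \cos{\left(\frac{s}{2} \right)} + 60 s^{4} \cos{\left(\frac{s}{2} \right)} - 320 s^{3} + 24 s^{2} \cos{\left(\frac{s}{2} \right)} - 320 s + 3 \cos{\left(\frac{s}{2} \right)}}{32 s^{8} + 128 s^{6} + 160 s^{4} + 64 s^{2} + 8}, which equals f(s).
F(3/2) = \frac{40}{161} + \frac{3 \sin{\left(\frac{3}{4} \right)}}{4}; F(0) = 5.
Integral = F(3/2) - F(0) = - \frac{765}{161} + \frac{3 \sin{\left(\frac{3}{4} \right)}}{4}.

Antiderivative: F(s) = \frac{3 \sin{\left(\frac{s}{2} \right)}}{4} + \frac{5}{2 s^{4} + 4 s^{2} + 1}; value = - \frac{765}{161} + \frac{3 \sin{\left(\frac{3}{4} \right)}}{4}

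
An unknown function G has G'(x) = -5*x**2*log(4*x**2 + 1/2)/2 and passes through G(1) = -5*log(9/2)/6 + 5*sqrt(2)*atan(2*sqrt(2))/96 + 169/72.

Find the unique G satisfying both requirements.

For G(x) to be correct, d/dx[G] must agree with the stated G'(x) identically.
A general antiderivative is -5*x**3*log(4*x**2 + 1/2)/6 + 5*x**3/9 - 5*x/24 + 5*sqrt(2)*atan(2*sqrt(2)*x)/96 + C.
The condition gives C = -5*log(9/2)/6 + 5*sqrt(2)*atan(2*sqrt(2))/96 + 169/72 - (-5*log(9/2)/6 + 5*sqrt(2)*atan(2*sqrt(2))/96 + 25/72) = 2.
So G(x) = -5*x**3*log(4*x**2 + 1/2)/6 + 5*x**3/9 - 5*x/24 + 5*sqrt(2)*atan(2*sqrt(2)*x)/96 + 2.
Check: d/dx[-5*x**3*log(4*x**2 + 1/2)/6 + 5*x**3/9 - 5*x/24 + 5*sqrt(2)*atan(2*sqrt(2)*x)/96 + 2] = -5*x**2*log(4*x**2 + 1/2)/2 = G'(x).

G(x) = -5*x**3*log(4*x**2 + 1/2)/6 + 5*x**3/9 - 5*x/24 + 5*sqrt(2)*atan(2*sqrt(2)*x)/96 + 2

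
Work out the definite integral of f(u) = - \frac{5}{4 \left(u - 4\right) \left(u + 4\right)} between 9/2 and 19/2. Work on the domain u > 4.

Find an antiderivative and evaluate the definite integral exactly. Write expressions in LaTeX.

The denominator factors as 4 \left(u - 4\right) \left(u + 4\right); partial fractions split f into directly integrable pieces: \frac{5}{32 \left(u + 4\right)} - \frac{5}{32 \left(u - 4\right)}.
F(u) = - \frac{5 \log{\left(u - 4 \right)}}{32} + \frac{5 \log{\left(u + 4 \right)}}{32} is an antiderivative of f.
Check: d/du[- \frac{5 \log{\left(u - 4 \right)}}{32} + \frac{5 \log{\left(u + 4 \right)}}{32}] = - \frac{5}{4 u^{2} - 64}, which equals f(u).
F(19/2) = - \frac{5 \log{\left(\frac{11}{2} \right)}}{32} + \frac{5 \log{\left(\frac{27}{2} \right)}}{32}; F(9/2) = \frac{5 \log{\left(2 \right)}}{32} + \frac{5 \log{\left(\frac{17}{2} \right)}}{32}.
Integral = F(19/2) - F(9/2) = - \frac{5 \log{\left(\frac{17}{2} \right)}}{32} - \frac{5 \log{\left(\frac{11}{2} \right)}}{32} - \frac{5 \log{\left(2 \right)}}{32} + \frac{5 \log{\left(\frac{27}{2} \right)}}{32}.

Antiderivative: F(u) = - \frac{5 \log{\left(u - 4 \right)}}{32} + \frac{5 \log{\left(u + 4 \right)}}{32}; value = - \frac{5 \log{\left(\frac{17}{2} \right)}}{32} - \frac{5 \log{\left(\frac{11}{2} \right)}}{32} - \frac{5 \log{\left(2 \right)}}{32} + \frac{5 \log{\left(\frac{27}{2} \right)}}{32}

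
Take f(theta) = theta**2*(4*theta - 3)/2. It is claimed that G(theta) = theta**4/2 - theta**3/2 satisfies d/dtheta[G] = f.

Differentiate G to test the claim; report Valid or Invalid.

Valid. The derivative of G reproduces f.

d/dtheta[G] = 2*theta**3 - 3*theta**2/2
This equals f(theta) exactly, so the claim holds.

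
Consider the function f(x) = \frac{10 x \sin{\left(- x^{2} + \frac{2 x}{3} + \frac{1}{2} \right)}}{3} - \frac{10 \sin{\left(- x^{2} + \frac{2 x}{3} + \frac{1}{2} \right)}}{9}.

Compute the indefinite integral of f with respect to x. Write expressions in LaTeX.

f matches the chain-rule pattern g'(h)*h' with inner function h(x) = - x^{2} + \frac{2 x}{3} + \frac{1}{2}; substituting u = h(x) collapses the integral.
Check: d/dx[\frac{5 \cos{\left(- x^{2} + \frac{2 x}{3} + \frac{1}{2} \right)}}{3}] = \frac{10 x \sin{\left(- x^{2} + \frac{2 x}{3} + \frac{1}{2} \right)}}{3} - \frac{10 \sin{\left(- x^{2} + \frac{2 x}{3} + \frac{1}{2} \right)}}{9} = f(x).

F(x) = \frac{5 \cos{\left(- x^{2} + \frac{2 x}{3} + \frac{1}{2} \right)}}{3} + C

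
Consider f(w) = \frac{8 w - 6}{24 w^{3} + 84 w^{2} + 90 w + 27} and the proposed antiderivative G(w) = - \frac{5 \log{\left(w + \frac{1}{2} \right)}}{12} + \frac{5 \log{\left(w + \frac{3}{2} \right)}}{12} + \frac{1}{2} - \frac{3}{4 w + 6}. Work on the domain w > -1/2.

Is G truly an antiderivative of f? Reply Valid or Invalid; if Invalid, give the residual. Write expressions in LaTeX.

d/dw[G] = \frac{8 w - 6}{24 w^{3} + 84 w^{2} + 90 w + 27}
This equals f(w) exactly, so the claim holds.

Valid. The derivative of G reproduces f.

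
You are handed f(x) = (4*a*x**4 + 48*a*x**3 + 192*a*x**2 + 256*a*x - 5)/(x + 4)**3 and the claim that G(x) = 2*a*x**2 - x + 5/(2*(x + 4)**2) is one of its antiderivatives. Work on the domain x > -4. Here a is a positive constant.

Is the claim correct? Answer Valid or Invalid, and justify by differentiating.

d/dx[G] = (4*a*x**4 + 48*a*x**3 + 192*a*x**2 + 256*a*x - x**3 - 12*x**2 - 48*x - 69)/(x**3 + 12*x**2 + 48*x + 64)
d/dx[G] - f(x) = -1 != 0.

Invalid: d/dx[G] - f = -1, which is not 0.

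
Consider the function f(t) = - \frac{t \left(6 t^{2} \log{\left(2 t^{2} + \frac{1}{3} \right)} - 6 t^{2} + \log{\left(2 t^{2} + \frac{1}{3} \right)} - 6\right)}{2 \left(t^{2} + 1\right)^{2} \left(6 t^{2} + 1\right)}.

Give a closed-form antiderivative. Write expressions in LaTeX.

An antiderivative is F(t) = \frac{\log{\left(2 t^{2} + \frac{1}{3} \right)}}{2 \left(2 t^{2} + 2\right)}.

f has the shape u'v + uv' for u = \frac{1}{2 \left(2 t^{2} + 2\right)} and v = \log{\left(2 t^{2} + \frac{1}{3} \right)} — it is the derivative of the product u*v.
Check: d/dt[\frac{\log{\left(2 t^{2} + \frac{1}{3} \right)}}{2 \left(2 t^{2} + 2\right)}] = \frac{- 6 t^{3} \log{\left(2 t^{2} + \frac{1}{3} \right)} + 6 t^{3} - t \log{\left(2 t^{2} + \frac{1}{3} \right)} + 6 t}{12 t^{6} + 26 t^{4} + 16 t^{2} + 2}, which equals f(t).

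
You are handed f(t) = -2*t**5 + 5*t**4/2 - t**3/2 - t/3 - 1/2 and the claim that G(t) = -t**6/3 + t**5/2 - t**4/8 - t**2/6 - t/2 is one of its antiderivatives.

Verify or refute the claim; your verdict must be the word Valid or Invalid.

Valid: G'(t) = f(t).

d/dt[G] = -2*t**5 + 5*t**4/2 - t**3/2 - t/3 - 1/2
This equals f(t) exactly, so the claim holds.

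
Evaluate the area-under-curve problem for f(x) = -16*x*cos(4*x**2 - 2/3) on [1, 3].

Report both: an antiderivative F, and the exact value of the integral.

The substitution u = 4*x**2 - 2/3 works: f is exactly (dF/du)*(du/dx) for that inner function.
F(x) = -2*sin(4*x**2 - 2/3) is an antiderivative of f.
Check: d/dx[-2*sin(4*x**2 - 2/3)] = -16*x*cos(4*x**2 - 2/3) = f(x).
F(3) = -2*sin(106/3); F(1) = -2*sin(10/3).
Integral = F(3) - F(1) = 2*sin(10/3) - 2*sin(106/3).

Antiderivative: F(x) = -2*sin(4*x**2 - 2/3); value = 2*sin(10/3) - 2*sin(106/3)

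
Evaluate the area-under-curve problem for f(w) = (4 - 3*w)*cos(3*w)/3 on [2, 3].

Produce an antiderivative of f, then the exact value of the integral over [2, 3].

A candidate is checked by its d/dw: the result must match f(w).
F(w) = -w*sin(3*w)/3 + 4*sin(3*w)/9 - cos(3*w)/9 is an antiderivative of f.
Check: d/dw[-w*sin(3*w)/3 + 4*sin(3*w)/9 - cos(3*w)/9] = -w*cos(3*w) + 4*cos(3*w)/3, which equals f(w).
F(3) = -5*sin(9)/9 - cos(9)/9; F(2) = -cos(6)/9 - 2*sin(6)/9.
Integral = F(3) - F(2) = -5*sin(9)/9 + 2*sin(6)/9 - cos(9)/9 + cos(6)/9.

Antiderivative: F(w) = -w*sin(3*w)/3 + 4*sin(3*w)/9 - cos(3*w)/9; value = -5*sin(9)/9 + 2*sin(6)/9 - cos(9)/9 + cos(6)/9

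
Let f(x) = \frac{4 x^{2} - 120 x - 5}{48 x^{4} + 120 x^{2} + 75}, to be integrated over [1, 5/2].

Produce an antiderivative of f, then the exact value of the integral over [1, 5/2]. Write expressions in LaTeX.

f has the shape u'v + uv' for u = \frac{1}{4 x^{2} + 5} and v = 5 - \frac{x}{3} — it is the derivative of the product u*v.
F(x) = \frac{15 - x}{12 x^{2} + 15} is an antiderivative of f.
Check: d/dx[\frac{15 - x}{12 x^{2} + 15}] = \frac{4 x^{2} - 120 x - 5}{48 x^{4} + 120 x^{2} + 75} = f(x).
F(5/2) = \frac{5}{36}; F(1) = \frac{14}{27}.
Integral = F(5/2) - F(1) = - \frac{41}{108}.

Antiderivative: F(x) = \frac{15 - x}{12 x^{2} + 15}; value = - \frac{41}{108}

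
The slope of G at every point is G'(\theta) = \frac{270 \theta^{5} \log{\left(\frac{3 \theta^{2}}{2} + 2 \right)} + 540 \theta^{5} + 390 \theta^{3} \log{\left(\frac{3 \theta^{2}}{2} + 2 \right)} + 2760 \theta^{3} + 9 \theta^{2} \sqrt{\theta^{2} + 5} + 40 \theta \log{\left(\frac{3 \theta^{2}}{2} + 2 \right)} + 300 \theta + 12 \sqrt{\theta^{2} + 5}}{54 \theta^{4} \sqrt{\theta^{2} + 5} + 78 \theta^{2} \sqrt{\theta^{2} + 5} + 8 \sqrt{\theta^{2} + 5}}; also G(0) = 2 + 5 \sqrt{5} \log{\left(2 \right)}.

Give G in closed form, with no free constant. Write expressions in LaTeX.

G(\theta) = 5 \sqrt{\theta^{2} + 5} \log{\left(\frac{3 \theta^{2}}{2} + 2 \right)} + \frac{\operatorname{atan}{\left(3 \theta \right)}}{2} + 2

Since d/d\theta undoes antidifferentiation here, G(\theta) must give back the stated G'(\theta).
A general antiderivative is 5 \sqrt{\theta^{2} + 5} \log{\left(\frac{3 \theta^{2}}{2} + 2 \right)} + \frac{\operatorname{atan}{\left(3 \theta \right)}}{2} + C.
The condition gives C = 2 + 5 \sqrt{5} \log{\left(2 \right)} - (5 \sqrt{5} \log{\left(2 \right)}) = 2.
So G(\theta) = 5 \sqrt{\theta^{2} + 5} \log{\left(\frac{3 \theta^{2}}{2} + 2 \right)} + \frac{\operatorname{atan}{\left(3 \theta \right)}}{2} + 2.
Check: d/d\theta[5 \sqrt{\theta^{2} + 5} \log{\left(\frac{3 \theta^{2}}{2} + 2 \right)} + \frac{\operatorname{atan}{\left(3 \theta \right)}}{2} + 2] = \frac{270 \theta^{5} \log{\left(\frac{3 \theta^{2}}{2} + 2 \right)} + 540 \theta^{5} + 390 \theta^{3} \log{\left(\frac{3 \theta^{2}}{2} + 2 \right)} + 2760 \theta^{3} + 9 \theta^{2} \sqrt{\theta^{2} + 5} + 40 \theta \log{\left(\frac{3 \theta^{2}}{2} + 2 \right)} + 300 \theta + 12 \sqrt{\theta^{2} + 5}}{54 \theta^{4} \sqrt{\theta^{2} + 5} + 78 \theta^{2} \sqrt{\theta^{2} + 5} + 8 \sqrt{\theta^{2} + 5}} = G'(\theta).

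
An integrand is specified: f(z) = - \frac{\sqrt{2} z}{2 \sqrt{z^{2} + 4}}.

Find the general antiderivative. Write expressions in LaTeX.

F(z) = - \sqrt{\frac{z^{2}}{2} + 2} + C

The substitution u = \frac{z^{2}}{2} + 2 works: f is exactly (dF/du)*(du/dz) for that inner function.
Check: d/dz[- \sqrt{\frac{z^{2}}{2} + 2}] = - \frac{\sqrt{2} z}{2 \sqrt{z^{2} + 4}} = f(z).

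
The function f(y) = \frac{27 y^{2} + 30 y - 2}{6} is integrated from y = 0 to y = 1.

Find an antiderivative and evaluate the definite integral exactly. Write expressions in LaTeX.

An antiderivative F(y) passes only if d/dy[F] lands on f(y) exactly.
F(y) = \frac{3 y^{3}}{2} + \frac{5 y^{2}}{2} - \frac{y}{3} is an antiderivative of f.
Check: d/dy[\frac{3 y^{3}}{2} + \frac{5 y^{2}}{2} - \frac{y}{3}] = \frac{9 y^{2}}{2} + 5 y - \frac{1}{3}, which equals f(y).
F(1) = \frac{11}{3}; F(0) = 0.
Integral = F(1) - F(0) = \frac{11}{3}.

Antiderivative: F(y) = \frac{3 y^{3}}{2} + \frac{5 y^{2}}{2} - \frac{y}{3}; value = \frac{11}{3}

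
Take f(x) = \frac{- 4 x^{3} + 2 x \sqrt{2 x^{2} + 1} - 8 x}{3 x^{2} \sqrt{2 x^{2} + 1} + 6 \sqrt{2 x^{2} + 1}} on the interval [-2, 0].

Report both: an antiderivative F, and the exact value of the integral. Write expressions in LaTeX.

Antiderivative: F(x) = \frac{- 2 \sqrt{2 x^{2} + 1} + \log{\left(\frac{3 x^{2}}{2} + 3 \right)}}{3}; value = - \frac{\log{\left(9 \right)}}{3} + \frac{\log{\left(3 \right)}}{3} + \frac{4}{3}

A candidate is checked by its d/dx: the result must match f(x).
F(x) = \frac{- 2 \sqrt{2 x^{2} + 1} + \log{\left(\frac{3 x^{2}}{2} + 3 \right)}}{3} is an antiderivative of f.
Check: d/dx[\frac{- 2 \sqrt{2 x^{2} + 1} + \log{\left(\frac{3 x^{2}}{2} + 3 \right)}}{3}] = \frac{- 4 x^{3} + 2 x \sqrt{2 x^{2} + 1} - 8 x}{3 x^{2} \sqrt{2 x^{2} + 1} + 6 \sqrt{2 x^{2} + 1}} = f(x).
F(0) = - \frac{2}{3} + \frac{\log{\left(3 \right)}}{3}; F(-2) = -2 + \frac{\log{\left(9 \right)}}{3}.
Integral = F(0) - F(-2) = - \frac{\log{\left(9 \right)}}{3} + \frac{\log{\left(3 \right)}}{3} + \frac{4}{3}.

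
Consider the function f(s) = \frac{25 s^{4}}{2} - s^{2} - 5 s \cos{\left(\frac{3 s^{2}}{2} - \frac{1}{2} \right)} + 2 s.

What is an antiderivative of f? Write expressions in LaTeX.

The integrand splits into summands that can be handled one at a time.
Check: d/ds[\frac{5 s^{5}}{2} - \frac{s^{3}}{3} + s^{2} - \frac{5 \sin{\left(\frac{3 s^{2}}{2} - \frac{1}{2} \right)}}{3}] = \frac{25 s^{4}}{2} - s^{2} - 5 s \cos{\left(\frac{3 s^{2}}{2} - \frac{1}{2} \right)} + 2 s = f(s).

An antiderivative is F(s) = \frac{5 s^{5}}{2} - \frac{s^{3}}{3} + s^{2} - \frac{5 \sin{\left(\frac{3 s^{2}}{2} - \frac{1}{2} \right)}}{3}.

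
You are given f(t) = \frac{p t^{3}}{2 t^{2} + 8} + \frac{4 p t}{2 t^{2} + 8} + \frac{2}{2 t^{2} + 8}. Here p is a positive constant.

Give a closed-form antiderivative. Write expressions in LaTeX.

Integrate term by term and add the pieces.
Check: d/dt[\frac{p t^{2} + 2 \operatorname{atan}{\left(\frac{t}{2} \right)}}{4}] = \frac{p t^{3} + 4 p t + 2}{2 t^{2} + 8}, which equals f(t).

An antiderivative is F(t) = \frac{p t^{2} + 2 \operatorname{atan}{\left(\frac{t}{2} \right)}}{4}.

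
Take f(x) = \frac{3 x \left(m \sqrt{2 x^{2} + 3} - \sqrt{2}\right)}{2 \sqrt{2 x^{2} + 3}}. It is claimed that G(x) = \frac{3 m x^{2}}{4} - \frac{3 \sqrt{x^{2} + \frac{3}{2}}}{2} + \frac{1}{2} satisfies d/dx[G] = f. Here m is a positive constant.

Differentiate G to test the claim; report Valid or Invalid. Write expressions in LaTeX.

d/dx[G] = \frac{3 m x \sqrt{2 x^{2} + 3} - 3 \sqrt{2} x}{2 \sqrt{2 x^{2} + 3}}
This equals f(x) exactly, so the claim holds.

Valid. The derivative of G reproduces f.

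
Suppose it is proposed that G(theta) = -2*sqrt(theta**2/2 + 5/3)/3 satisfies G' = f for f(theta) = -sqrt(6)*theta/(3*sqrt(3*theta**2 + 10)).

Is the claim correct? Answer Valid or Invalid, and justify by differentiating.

Valid: G'(theta) = f(theta).

d/dtheta[G] = -sqrt(6)*theta/(3*sqrt(3*theta**2 + 10))
This equals f(theta) exactly, so the claim holds.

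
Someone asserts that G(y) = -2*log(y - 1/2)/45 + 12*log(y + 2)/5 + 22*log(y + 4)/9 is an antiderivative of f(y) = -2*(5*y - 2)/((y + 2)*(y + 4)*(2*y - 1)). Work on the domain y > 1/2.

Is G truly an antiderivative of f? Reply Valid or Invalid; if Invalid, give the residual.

Invalid: d/dy[G] - f = 24/(5*y + 10), which is not 0.

d/dy[G] = (48*y**2 + 118*y - 76)/(10*y**3 + 55*y**2 + 50*y - 40)
d/dy[G] - f(y) = 24/(5*y + 10) != 0.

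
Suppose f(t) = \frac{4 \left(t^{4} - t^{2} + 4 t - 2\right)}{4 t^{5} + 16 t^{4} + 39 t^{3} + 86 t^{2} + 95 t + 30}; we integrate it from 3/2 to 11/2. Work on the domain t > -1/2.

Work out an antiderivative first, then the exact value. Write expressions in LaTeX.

Antiderivative: F(t) = - \frac{67 \log{\left(t + \frac{1}{2} \right)}}{126} + \frac{83 \log{\left(t + \frac{3}{2} \right)}}{58} + \frac{8 \log{\left(t + 2 \right)}}{27} - \frac{536 \log{\left(t^{2} + 5 \right)}}{5481} - \frac{8368 \sqrt{5} \operatorname{atan}{\left(\frac{\sqrt{5} t}{5} \right)}}{27405}; value = - \frac{83 \log{\left(3 \right)}}{58} - \frac{67 \log{\left(6 \right)}}{126} - \frac{8368 \sqrt{5} \operatorname{atan}{\left(\frac{11 \sqrt{5}}{10} \right)}}{27405} - \frac{8 \log{\left(\frac{7}{2} \right)}}{27} - \frac{536 \log{\left(\frac{141}{4} \right)}}{5481} + \frac{536 \log{\left(\frac{29}{4} \right)}}{5481} + \frac{67 \log{\left(2 \right)}}{126} + \frac{8368 \sqrt{5} \operatorname{atan}{\left(\frac{3 \sqrt{5}}{10} \right)}}{27405} + \frac{8 \log{\left(\frac{15}{2} \right)}}{27} + \frac{83 \log{\left(7 \right)}}{58}

The denominator factors as \left(t + 2\right) \left(2 t + 1\right) \left(2 t + 3\right) \left(t^{2} + 5\right); partial fractions split f into directly integrable pieces: - \frac{16 \left(67 t + 523\right)}{5481 \left(t^{2} + 5\right)} + \frac{83}{29 \left(2 t + 3\right)} - \frac{67}{63 \left(2 t + 1\right)} + \frac{8}{27 \left(t + 2\right)}.
F(t) = - \frac{67 \log{\left(t + \frac{1}{2} \right)}}{126} + \frac{83 \log{\left(t + \frac{3}{2} \right)}}{58} + \frac{8 \log{\left(t + 2 \right)}}{27} - \frac{536 \log{\left(t^{2} + 5 \right)}}{5481} - \frac{8368 \sqrt{5} \operatorname{atan}{\left(\frac{\sqrt{5} t}{5} \right)}}{27405} is an antiderivative of f.
Check: d/dt[- \frac{67 \log{\left(t + \frac{1}{2} \right)}}{126} + \frac{83 \log{\left(t + \frac{3}{2} \right)}}{58} + \frac{8 \log{\left(t + 2 \right)}}{27} - \frac{536 \log{\left(t^{2} + 5 \right)}}{5481} - \frac{8368 \sqrt{5} \operatorname{atan}{\left(\frac{\sqrt{5} t}{5} \right)}}{27405}] = \frac{4 t^{4} - 4 t^{2} + 16 t - 8}{4 t^{5} + 16 t^{4} + 39 t^{3} + 86 t^{2} + 95 t + 30}, which equals f(t).
F(11/2) = - \frac{67 \log{\left(6 \right)}}{126} - \frac{8368 \sqrt{5} \operatorname{atan}{\left(\frac{11 \sqrt{5}}{10} \right)}}{27405} - \frac{536 \log{\left(\frac{141}{4} \right)}}{5481} + \frac{8 \log{\left(\frac{15}{2} \right)}}{27} + \frac{83 \log{\left(7 \right)}}{58}; F(3/2) = - \frac{8368 \sqrt{5} \operatorname{atan}{\left(\frac{3 \sqrt{5}}{10} \right)}}{27405} - \frac{67 \log{\left(2 \right)}}{126} - \frac{536 \log{\left(\frac{29}{4} \right)}}{5481} + \frac{8 \log{\left(\frac{7}{2} \right)}}{27} + \frac{83 \log{\left(3 \right)}}{58}.
Integral = F(11/2) - F(3/2) = - \frac{83 \log{\left(3 \right)}}{58} - \frac{67 \log{\left(6 \right)}}{126} - \frac{8368 \sqrt{5} \operatorname{atan}{\left(\frac{11 \sqrt{5}}{10} \right)}}{27405} - \frac{8 \log{\left(\frac{7}{2} \right)}}{27} - \frac{536 \log{\left(\frac{141}{4} \right)}}{5481} + \frac{536 \log{\left(\frac{29}{4} \right)}}{5481} + \frac{67 \log{\left(2 \right)}}{126} + \frac{8368 \sqrt{5} \operatorname{atan}{\left(\frac{3 \sqrt{5}}{10} \right)}}{27405} + \frac{8 \log{\left(\frac{15}{2} \right)}}{27} + \frac{83 \log{\left(7 \right)}}{58}.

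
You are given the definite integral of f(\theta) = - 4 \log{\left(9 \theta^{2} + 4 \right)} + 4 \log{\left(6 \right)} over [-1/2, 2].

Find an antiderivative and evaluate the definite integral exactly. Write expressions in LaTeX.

Whatever form F(\theta) takes, F'(\theta) = f(\theta) is non-negotiable.
F(\theta) = - 4 \theta \log{\left(\frac{3 \theta^{2}}{2} + \frac{2}{3} \right)} + 8 \theta - \frac{16 \operatorname{atan}{\left(\frac{3 \theta}{2} \right)}}{3} is an antiderivative of f.
Check: d/d\theta[- 4 \theta \log{\left(\frac{3 \theta^{2}}{2} + \frac{2}{3} \right)} + 8 \theta - \frac{16 \operatorname{atan}{\left(\frac{3 \theta}{2} \right)}}{3}] = - 4 \log{\left(9 \theta^{2} + 4 \right)} + 4 \log{\left(6 \right)} = f(\theta).
F(2) = - 8 \log{\left(\frac{20}{3} \right)} - \frac{16 \operatorname{atan}{\left(3 \right)}}{3} + 16; F(-1/2) = -4 + 2 \log{\left(\frac{25}{24} \right)} + \frac{16 \operatorname{atan}{\left(\frac{3}{4} \right)}}{3}.
Integral = F(2) - F(-1/2) = - 8 \log{\left(\frac{20}{3} \right)} - \frac{16 \operatorname{atan}{\left(3 \right)}}{3} - \frac{16 \operatorname{atan}{\left(\frac{3}{4} \right)}}{3} - 2 \log{\left(\frac{25}{24} \right)} + 20.

Antiderivative: F(\theta) = - 4 \theta \log{\left(\frac{3 \theta^{2}}{2} + \frac{2}{3} \right)} + 8 \theta - \frac{16 \operatorname{atan}{\left(\frac{3 \theta}{2} \right)}}{3}; value = - 8 \log{\left(\frac{20}{3} \right)} - \frac{16 \operatorname{atan}{\left(3 \right)}}{3} - \frac{16 \operatorname{atan}{\left(\frac{3}{4} \right)}}{3} - 2 \log{\left(\frac{25}{24} \right)} + 20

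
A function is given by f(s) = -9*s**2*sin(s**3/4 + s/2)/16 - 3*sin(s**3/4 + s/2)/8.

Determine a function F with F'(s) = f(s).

An antiderivative is F(s) = 3*cos(s**3/4 + s/2)/4.

f matches the chain-rule pattern g'(h)*h' with inner function h(s) = s**3/4 + s/2; substituting u = h(s) collapses the integral.
Check: d/ds[3*cos(s**3/4 + s/2)/4] = -9*s**2*sin(s**3/4 + s/2)/16 - 3*sin(s**3/4 + s/2)/8 = f(s).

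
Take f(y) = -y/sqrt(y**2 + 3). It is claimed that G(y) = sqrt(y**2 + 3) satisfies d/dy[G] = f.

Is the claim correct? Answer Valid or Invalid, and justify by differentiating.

d/dy[G] = y/sqrt(y**2 + 3)
d/dy[G] - f(y) = 2*y/sqrt(y**2 + 3) != 0.

Invalid: d/dy[G] - f = 2*y/sqrt(y**2 + 3), which is not 0.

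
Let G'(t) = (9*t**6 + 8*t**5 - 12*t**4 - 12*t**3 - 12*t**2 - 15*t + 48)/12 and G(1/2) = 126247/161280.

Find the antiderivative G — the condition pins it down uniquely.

G(t) = 3*t**7/28 + t**6/9 - t**5/5 - t**4/4 - t**3/3 - 5*t**2/8 + 4*t - 1

Since d/dt undoes antidifferentiation here, G(t) must give back the stated G'(t).
A general antiderivative is 3*t**7/28 + t**6/9 - t**5/5 - t**4/4 - t**3/3 - 5*t**2/8 + 4*t + C.
The condition gives C = 126247/161280 - (287527/161280) = -1.
So G(t) = 3*t**7/28 + t**6/9 - t**5/5 - t**4/4 - t**3/3 - 5*t**2/8 + 4*t - 1.
Check: d/dt[3*t**7/28 + t**6/9 - t**5/5 - t**4/4 - t**3/3 - 5*t**2/8 + 4*t - 1] = 3*t**6/4 + 2*t**5/3 - t**4 - t**3 - t**2 - 5*t/4 + 4, which equals G'(t).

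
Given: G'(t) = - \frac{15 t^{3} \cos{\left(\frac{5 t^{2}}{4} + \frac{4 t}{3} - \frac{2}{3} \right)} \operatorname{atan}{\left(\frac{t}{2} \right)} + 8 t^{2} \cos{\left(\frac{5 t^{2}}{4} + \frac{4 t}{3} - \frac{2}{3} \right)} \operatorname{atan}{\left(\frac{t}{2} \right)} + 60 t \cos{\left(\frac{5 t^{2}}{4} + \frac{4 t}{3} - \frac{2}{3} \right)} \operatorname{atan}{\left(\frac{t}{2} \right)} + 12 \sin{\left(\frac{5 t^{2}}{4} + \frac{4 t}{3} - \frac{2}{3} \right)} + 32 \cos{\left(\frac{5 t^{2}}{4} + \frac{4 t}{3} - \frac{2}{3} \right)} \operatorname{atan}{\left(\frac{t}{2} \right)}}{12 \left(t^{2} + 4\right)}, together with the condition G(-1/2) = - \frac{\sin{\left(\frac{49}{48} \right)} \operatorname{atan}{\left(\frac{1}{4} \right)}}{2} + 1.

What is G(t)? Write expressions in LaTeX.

G(t) = \frac{- \sin{\left(\frac{5 t^{2}}{4} + \frac{4 t}{3} - \frac{2}{3} \right)} \operatorname{atan}{\left(\frac{t}{2} \right)} + 2}{2}

Recognize the product-rule pattern: G'(t) = u'v + uv' with u = - \frac{\operatorname{atan}{\left(\frac{t}{2} \right)}}{2}, v = \sin{\left(\frac{5 t^{2}}{4} + \frac{4 t}{3} - \frac{2}{3} \right)}, so integration by parts undoes it.
A general antiderivative is - \frac{\sin{\left(\frac{5 t^{2}}{4} + \frac{4 t}{3} - \frac{2}{3} \right)} \operatorname{atan}{\left(\frac{t}{2} \right)}}{2} + C.
The condition gives C = - \frac{\sin{\left(\frac{49}{48} \right)} \operatorname{atan}{\left(\frac{1}{4} \right)}}{2} + 1 - (- \frac{\sin{\left(\frac{49}{48} \right)} \operatorname{atan}{\left(\frac{1}{4} \right)}}{2}) = 1.
So G(t) = \frac{- \sin{\left(\frac{5 t^{2}}{4} + \frac{4 t}{3} - \frac{2}{3} \right)} \operatorname{atan}{\left(\frac{t}{2} \right)} + 2}{2}.
Check: d/dt[\frac{- \sin{\left(\frac{5 t^{2}}{4} + \frac{4 t}{3} - \frac{2}{3} \right)} \operatorname{atan}{\left(\frac{t}{2} \right)} + 2}{2}] = \frac{- 15 t^{3} \cos{\left(\frac{5 t^{2}}{4} + \frac{4 t}{3} - \frac{2}{3} \right)} \operatorname{atan}{\left(\frac{t}{2} \right)} - 8 t^{2} \cos{\left(\frac{5 t^{2}}{4} + \frac{4 t}{3} - \frac{2}{3} \right)} \operatorname{atan}{\left(\frac{t}{2} \right)} - 60 t \cos{\left(\frac{5 t^{2}}{4} + \frac{4 t}{3} - \frac{2}{3} \right)} \operatorname{atan}{\left(\frac{t}{2} \right)} - 12 \sin{\left(\frac{5 t^{2}}{4} + \frac{4 t}{3} - \frac{2}{3} \right)} - 32 \cos{\left(\frac{5 t^{2}}{4} + \frac{4 t}{3} - \frac{2}{3} \right)} \operatorname{atan}{\left(\frac{t}{2} \right)}}{12 t^{2} + 48}, which equals G'(t).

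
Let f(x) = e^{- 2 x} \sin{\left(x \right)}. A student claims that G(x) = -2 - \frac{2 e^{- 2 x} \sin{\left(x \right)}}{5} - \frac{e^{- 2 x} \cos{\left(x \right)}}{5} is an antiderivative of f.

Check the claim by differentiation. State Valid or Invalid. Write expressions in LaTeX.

d/dx[G] = e^{- 2 x} \sin{\left(x \right)}
This equals f(x) exactly, so the claim holds.

Valid: G'(x) = f(x).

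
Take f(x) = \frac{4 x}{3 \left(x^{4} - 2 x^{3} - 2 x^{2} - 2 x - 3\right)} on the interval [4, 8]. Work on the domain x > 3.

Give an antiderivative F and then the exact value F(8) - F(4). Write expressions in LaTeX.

The denominator factors as 3 \left(x - 3\right) \left(x + 1\right) \left(x^{2} + 1\right); partial fractions split f into directly integrable pieces: - \frac{2 \left(2 x + 1\right)}{15 \left(x^{2} + 1\right)} + \frac{1}{6 \left(x + 1\right)} + \frac{1}{10 \left(x - 3\right)}.
F(x) = \frac{\log{\left(x - 3 \right)}}{10} + \frac{\log{\left(x + 1 \right)}}{6} - \frac{2 \log{\left(x^{2} + 1 \right)}}{15} - \frac{2 \operatorname{atan}{\left(x \right)}}{15} is an antiderivative of f.
Check: d/dx[\frac{\log{\left(x - 3 \right)}}{10} + \frac{\log{\left(x + 1 \right)}}{6} - \frac{2 \log{\left(x^{2} + 1 \right)}}{15} - \frac{2 \operatorname{atan}{\left(x \right)}}{15}] = \frac{4 x}{3 x^{4} - 6 x^{3} - 6 x^{2} - 6 x - 9}, which equals f(x).
F(8) = - \frac{2 \log{\left(65 \right)}}{15} - \frac{2 \operatorname{atan}{\left(8 \right)}}{15} + \frac{\log{\left(5 \right)}}{10} + \frac{\log{\left(9 \right)}}{6}; F(4) = - \frac{2 \log{\left(17 \right)}}{15} - \frac{2 \operatorname{atan}{\left(4 \right)}}{15} + \frac{\log{\left(5 \right)}}{6}.
Integral = F(8) - F(4) = - \frac{2 \log{\left(65 \right)}}{15} - \frac{2 \operatorname{atan}{\left(8 \right)}}{15} - \frac{\log{\left(5 \right)}}{15} + \frac{2 \operatorname{atan}{\left(4 \right)}}{15} + \frac{\log{\left(9 \right)}}{6} + \frac{2 \log{\left(17 \right)}}{15}.

Antiderivative: F(x) = \frac{\log{\left(x - 3 \right)}}{10} + \frac{\log{\left(x + 1 \right)}}{6} - \frac{2 \log{\left(x^{2} + 1 \right)}}{15} - \frac{2 \operatorname{atan}{\left(x \right)}}{15}; value = - \frac{2 \log{\left(65 \right)}}{15} - \frac{2 \operatorname{atan}{\left(8 \right)}}{15} - \frac{\log{\left(5 \right)}}{15} + \frac{2 \operatorname{atan}{\left(4 \right)}}{15} + \frac{\log{\left(9 \right)}}{6} + \frac{2 \log{\left(17 \right)}}{15}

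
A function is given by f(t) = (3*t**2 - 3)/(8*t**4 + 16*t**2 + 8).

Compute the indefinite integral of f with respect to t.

F(t) = -3*t/(8*t**2 + 8) + C

f has the shape u'v + uv' for u = -3*t/4 and v = 1/(2*t**2 + 2) — it is the derivative of the product u*v.
Check: d/dt[-3*t/(8*t**2 + 8)] = (3*t**2 - 3)/(8*t**4 + 16*t**2 + 8) = f(t).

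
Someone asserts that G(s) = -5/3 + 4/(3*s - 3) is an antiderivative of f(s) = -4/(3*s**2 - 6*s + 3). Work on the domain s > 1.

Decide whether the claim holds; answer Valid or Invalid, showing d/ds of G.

d/ds[G] = -4/(3*s**2 - 6*s + 3)
This equals f(s) exactly, so the claim holds.

Valid - differentiating G returns exactly f.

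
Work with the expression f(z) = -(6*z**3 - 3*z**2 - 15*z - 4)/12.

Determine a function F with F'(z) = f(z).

An antiderivative is F(z) = -z*(3*z**3 - 2*z**2 - 15*z - 8)/24.

A candidate is checked by its d/dz: the result must match f(z).
Check: d/dz[-z*(3*z**3 - 2*z**2 - 15*z - 8)/24] = -z**3/2 + z**2/4 + 5*z/4 + 1/3, which equals f(z).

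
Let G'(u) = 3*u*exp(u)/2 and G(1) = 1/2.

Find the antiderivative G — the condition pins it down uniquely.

G(u) = 3*u*exp(u)/2 - 3*exp(u)/2 + 1/2

G'(u) has the shape v'r + vr' for v = 3*u/2 - 3/2 and r = exp(u) — it is the derivative of the product v*r.
A general antiderivative is (3*u - 3)*exp(u)/2 + C.
The condition gives C = 1/2 - (0) = 1/2.
So G(u) = 3*u*exp(u)/2 - 3*exp(u)/2 + 1/2.
Check: d/du[3*u*exp(u)/2 - 3*exp(u)/2 + 1/2] = 3*u*exp(u)/2 = G'(u).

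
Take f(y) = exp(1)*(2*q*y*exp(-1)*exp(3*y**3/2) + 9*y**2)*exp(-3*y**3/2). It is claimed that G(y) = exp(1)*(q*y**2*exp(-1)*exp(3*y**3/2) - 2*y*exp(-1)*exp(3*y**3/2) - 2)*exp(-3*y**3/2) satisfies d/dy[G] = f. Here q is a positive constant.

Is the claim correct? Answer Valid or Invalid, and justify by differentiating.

Invalid: d/dy[G] - f = -2, which is not 0.

d/dy[G] = (2*q*y*exp(3*y**3/2) + 9*exp(1)*y**2 - 2*exp(3*y**3/2))*exp(-3*y**3/2)
d/dy[G] - f(y) = -2 != 0.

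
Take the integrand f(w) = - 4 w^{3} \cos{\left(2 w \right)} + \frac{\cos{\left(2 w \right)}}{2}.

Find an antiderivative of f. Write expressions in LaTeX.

An antiderivative is F(w) = - 2 w^{3} \sin{\left(2 w \right)} - 3 w^{2} \cos{\left(2 w \right)} + 3 w \sin{\left(2 w \right)} + \frac{\sin{\left(2 w \right)}}{4} + \frac{3 \cos{\left(2 w \right)}}{2}.

Integrate term by term and add the pieces.
Check: d/dw[- 2 w^{3} \sin{\left(2 w \right)} - 3 w^{2} \cos{\left(2 w \right)} + 3 w \sin{\left(2 w \right)} + \frac{\sin{\left(2 w \right)}}{4} + \frac{3 \cos{\left(2 w \right)}}{2}] = - 4 w^{3} \cos{\left(2 w \right)} + \frac{\cos{\left(2 w \right)}}{2} = f(w).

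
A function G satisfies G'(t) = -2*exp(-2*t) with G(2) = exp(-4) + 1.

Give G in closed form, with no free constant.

G(t) = 1 + exp(-2*t)

Since d/dt undoes antidifferentiation here, G(t) must give back the stated G'(t).
A general antiderivative is exp(-2*t) + C.
The condition gives C = exp(-4) + 1 - (exp(-4)) = 1.
So G(t) = 1 + exp(-2*t).
Check: d/dt[1 + exp(-2*t)] = -2*exp(-2*t) = G'(t).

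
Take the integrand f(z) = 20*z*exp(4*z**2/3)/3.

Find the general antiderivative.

F(z) = 5*exp(4*z**2/3)/2 + C

f matches the chain-rule pattern g'(h)*h' with inner function h(z) = 4*z**2/3; substituting u = h(z) collapses the integral.
Check: d/dz[5*exp(4*z**2/3)/2] = 20*z*exp(4*z**2/3)/3 = f(z).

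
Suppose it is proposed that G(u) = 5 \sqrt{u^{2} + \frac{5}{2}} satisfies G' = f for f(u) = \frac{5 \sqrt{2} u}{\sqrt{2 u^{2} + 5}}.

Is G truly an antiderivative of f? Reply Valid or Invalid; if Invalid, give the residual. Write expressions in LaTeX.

Valid - the claim checks out under differentiation.

d/du[G] = \frac{5 \sqrt{2} u}{\sqrt{2 u^{2} + 5}}
This equals f(u) exactly, so the claim holds.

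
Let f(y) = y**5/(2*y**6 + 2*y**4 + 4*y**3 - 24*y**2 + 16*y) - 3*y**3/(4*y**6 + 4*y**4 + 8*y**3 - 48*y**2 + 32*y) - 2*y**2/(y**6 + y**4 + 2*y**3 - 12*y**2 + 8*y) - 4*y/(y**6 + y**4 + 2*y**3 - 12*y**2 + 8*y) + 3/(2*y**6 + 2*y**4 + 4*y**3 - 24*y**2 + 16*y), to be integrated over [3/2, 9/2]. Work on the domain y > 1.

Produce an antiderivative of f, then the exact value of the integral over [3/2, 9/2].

Factor the denominator (4*y*(y - 1)**2*(y + 2)*(y**2 + 4)) and decompose: f = (177*y + 322)/(800*(y**2 + 4)) + 17/(288*(y + 2)) + 29/(900*(y - 1)) - 19/(60*(y - 1)**2) + 3/(16*y); each piece integrates to a log, atan, or power term.
F(y) = 3*log(y)/16 + 29*log(y - 1)/900 + 17*log(y + 2)/288 + 177*log(y**2 + 4)/1600 + 161*atan(y/2)/800 + 19/(60*y - 60) is an antiderivative of f.
Check: d/dy[3*log(y)/16 + 29*log(y - 1)/900 + 17*log(y + 2)/288 + 177*log(y**2 + 4)/1600 + 161*atan(y/2)/800 + 19/(60*y - 60)] = (2*y**5 - 3*y**3 - 8*y**2 - 16*y + 6)/(4*y**6 + 4*y**4 + 8*y**3 - 48*y**2 + 32*y), which equals f(y).
F(9/2) = 29*log(7/2)/900 + 19/210 + 17*log(13/2)/288 + 161*atan(9/4)/800 + 3*log(9/2)/16 + 177*log(97/4)/1600; F(3/2) = -29*log(2)/900 + 17*log(7/2)/288 + 3*log(3/2)/16 + 161*atan(3/4)/800 + 177*log(25/4)/1600 + 19/30.
Integral = F(9/2) - F(3/2) = -19/35 - 177*log(25/4)/1600 - 161*atan(3/4)/800 - 3*log(3/2)/16 - 193*log(7/2)/7200 + 29*log(2)/900 + 17*log(13/2)/288 + 161*atan(9/4)/800 + 3*log(9/2)/16 + 177*log(97/4)/1600.

Antiderivative: F(y) = 3*log(y)/16 + 29*log(y - 1)/900 + 17*log(y + 2)/288 + 177*log(y**2 + 4)/1600 + 161*atan(y/2)/800 + 19/(60*y - 60); value = -19/35 - 177*log(25/4)/1600 - 161*atan(3/4)/800 - 3*log(3/2)/16 - 193*log(7/2)/7200 + 29*log(2)/900 + 17*log(13/2)/288 + 161*atan(9/4)/800 + 3*log(9/2)/16 + 177*log(97/4)/1600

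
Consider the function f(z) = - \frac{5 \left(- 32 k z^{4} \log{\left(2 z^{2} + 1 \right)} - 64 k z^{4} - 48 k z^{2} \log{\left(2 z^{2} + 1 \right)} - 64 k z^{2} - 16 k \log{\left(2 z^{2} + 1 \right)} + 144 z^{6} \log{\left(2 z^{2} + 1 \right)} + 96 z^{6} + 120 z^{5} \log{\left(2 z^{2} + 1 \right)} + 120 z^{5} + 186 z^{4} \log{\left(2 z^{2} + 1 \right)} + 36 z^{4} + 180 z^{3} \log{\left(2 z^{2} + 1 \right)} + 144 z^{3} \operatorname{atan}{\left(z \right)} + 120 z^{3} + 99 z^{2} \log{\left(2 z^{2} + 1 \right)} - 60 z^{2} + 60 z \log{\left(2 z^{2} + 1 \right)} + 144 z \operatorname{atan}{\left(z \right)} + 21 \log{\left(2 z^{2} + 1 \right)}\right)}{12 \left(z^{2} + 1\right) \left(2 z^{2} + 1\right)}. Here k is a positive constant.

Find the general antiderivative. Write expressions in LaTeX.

f has the shape u'v + uv' for u = \frac{20 k z}{3} - 10 z^{3} - \frac{25 z^{2}}{2} + \frac{25 z}{4} - 15 \operatorname{atan}{\left(z \right)} and v = \log{\left(2 z^{2} + 1 \right)} — it is the derivative of the product u*v.
Check: d/dz[- \frac{5 \left(- 16 k z + 24 z^{3} + 30 z^{2} - 15 z + 36 \operatorname{atan}{\left(z \right)}\right) \log{\left(2 z^{2} + 1 \right)}}{12}] = \frac{160 k z^{4} \log{\left(2 z^{2} + 1 \right)} + 320 k z^{4} + 240 k z^{2} \log{\left(2 z^{2} + 1 \right)} + 320 k z^{2} + 80 k \log{\left(2 z^{2} + 1 \right)} - 720 z^{6} \log{\left(2 z^{2} + 1 \right)} - 480 z^{6} - 600 z^{5} \log{\left(2 z^{2} + 1 \right)} - 600 z^{5} - 930 z^{4} \log{\left(2 z^{2} + 1 \right)} - 180 z^{4} - 900 z^{3} \log{\left(2 z^{2} + 1 \right)} - 720 z^{3} \operatorname{atan}{\left(z \right)} - 600 z^{3} - 495 z^{2} \log{\left(2 z^{2} + 1 \right)} + 300 z^{2} - 300 z \log{\left(2 z^{2} + 1 \right)} - 720 z \operatorname{atan}{\left(z \right)} - 105 \log{\left(2 z^{2} + 1 \right)}}{24 z^{4} + 36 z^{2} + 12}, which equals f(z).

F(z) = - \frac{5 \left(- 16 k z + 24 z^{3} + 30 z^{2} - 15 z + 36 \operatorname{atan}{\left(z \right)}\right) \log{\left(2 z^{2} + 1 \right)}}{12} + C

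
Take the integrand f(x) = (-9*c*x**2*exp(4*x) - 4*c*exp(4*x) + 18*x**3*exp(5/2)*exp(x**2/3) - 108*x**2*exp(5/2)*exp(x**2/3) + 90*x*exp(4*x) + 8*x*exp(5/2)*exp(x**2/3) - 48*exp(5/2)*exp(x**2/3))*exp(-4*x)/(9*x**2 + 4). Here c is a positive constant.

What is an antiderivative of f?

For F(x) to be correct the identity F'(x) - f(x) = 0 must hold.
Check: d/dx[-c*x + 3*exp(x**2/3 - 4*x + 5/2) + 5*log(3*x**2/2 + 2/3)] = (-9*c*x**2 - 4*c + 18*x**3*exp(5/2)*exp(-4*x)*exp(x**2/3) - 108*x**2*exp(5/2)*exp(-4*x)*exp(x**2/3) + 90*x + 8*x*exp(5/2)*exp(-4*x)*exp(x**2/3) - 48*exp(5/2)*exp(-4*x)*exp(x**2/3))/(9*x**2 + 4), which equals f(x).

An antiderivative is F(x) = -c*x + 3*exp(x**2/3 - 4*x + 5/2) + 5*log(3*x**2/2 + 2/3).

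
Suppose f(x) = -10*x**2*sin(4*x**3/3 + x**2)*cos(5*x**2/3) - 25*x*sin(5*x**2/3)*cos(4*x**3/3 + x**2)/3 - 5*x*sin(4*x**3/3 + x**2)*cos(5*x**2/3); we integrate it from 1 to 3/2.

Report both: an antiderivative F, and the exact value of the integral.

Antiderivative: F(x) = 5*cos(5*x**2/3)*cos(4*x**3/3 + x**2)/2; value = 5*cos(15/4)*cos(27/4)/2 - 5*cos(5/3)*cos(7/3)/2

Recognize the product-rule pattern: f = u'v + uv' with u = 5*cos(5*x**2/3)/2, v = cos(4*x**3/3 + x**2), so integration by parts undoes it.
F(x) = 5*cos(5*x**2/3)*cos(4*x**3/3 + x**2)/2 is an antiderivative of f.
Check: d/dx[5*cos(5*x**2/3)*cos(4*x**3/3 + x**2)/2] = -10*x**2*sin(4*x**3/3 + x**2)*cos(5*x**2/3) - 25*x*sin(5*x**2/3)*cos(4*x**3/3 + x**2)/3 - 5*x*sin(4*x**3/3 + x**2)*cos(5*x**2/3) = f(x).
F(3/2) = 5*cos(15/4)*cos(27/4)/2; F(1) = 5*cos(5/3)*cos(7/3)/2.
Integral = F(3/2) - F(1) = 5*cos(15/4)*cos(27/4)/2 - 5*cos(5/3)*cos(7/3)/2.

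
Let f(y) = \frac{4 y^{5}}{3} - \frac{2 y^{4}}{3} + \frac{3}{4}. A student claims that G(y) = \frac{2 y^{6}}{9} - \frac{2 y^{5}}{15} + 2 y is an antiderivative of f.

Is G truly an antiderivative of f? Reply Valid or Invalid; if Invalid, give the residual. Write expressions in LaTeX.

d/dy[G] = \frac{4 y^{5}}{3} - \frac{2 y^{4}}{3} + 2
d/dy[G] - f(y) = \frac{5}{4} != 0.

Invalid: d/dy[G] - f = \frac{5}{4}, which is not 0.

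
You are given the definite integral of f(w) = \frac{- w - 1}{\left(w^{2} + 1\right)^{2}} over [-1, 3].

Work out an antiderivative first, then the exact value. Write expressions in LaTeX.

Antiderivative: F(w) = - \frac{w^{2} \operatorname{atan}{\left(w \right)} + w + \operatorname{atan}{\left(w \right)} - 1}{2 \left(w^{2} + 1\right)}; value = - \frac{\operatorname{atan}{\left(3 \right)}}{2} - \frac{3}{5} - \frac{\pi}{8}

For F(w) to be correct the identity F'(w) - f(w) = 0 must hold.
F(w) = - \frac{w^{2} \operatorname{atan}{\left(w \right)} + w + \operatorname{atan}{\left(w \right)} - 1}{2 \left(w^{2} + 1\right)} is an antiderivative of f.
Check: d/dw[- \frac{w^{2} \operatorname{atan}{\left(w \right)} + w + \operatorname{atan}{\left(w \right)} - 1}{2 \left(w^{2} + 1\right)}] = \frac{- w - 1}{w^{4} + 2 w^{2} + 1}, which equals f(w).
F(3) = - \frac{\operatorname{atan}{\left(3 \right)}}{2} - \frac{1}{10}; F(-1) = \frac{\pi}{8} + \frac{1}{2}.
Integral = F(3) - F(-1) = - \frac{\operatorname{atan}{\left(3 \right)}}{2} - \frac{3}{5} - \frac{\pi}{8}.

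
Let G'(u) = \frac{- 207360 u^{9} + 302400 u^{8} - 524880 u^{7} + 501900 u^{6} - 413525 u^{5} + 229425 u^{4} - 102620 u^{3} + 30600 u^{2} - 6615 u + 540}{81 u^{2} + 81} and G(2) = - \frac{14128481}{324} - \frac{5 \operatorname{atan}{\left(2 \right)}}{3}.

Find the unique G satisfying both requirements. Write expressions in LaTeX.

Any candidate G(u) must reproduce the stated G'(u) exactly.
A general antiderivative is - \frac{5 \left(- 4 u^{2} + \frac{5 u}{3} - 1\right)^{4}}{4} - \frac{5 \operatorname{atan}{\left(u \right)}}{3} + C.
The condition gives C = - \frac{14128481}{324} - \frac{5 \operatorname{atan}{\left(2 \right)}}{3} - (- \frac{14128805}{324} - \frac{5 \operatorname{atan}{\left(2 \right)}}{3}) = 1.
So G(u) = - \frac{103680 u^{8} - 172800 u^{7} + 211680 u^{6} - 159600 u^{5} + 96005 u^{4} - 39900 u^{3} + 13230 u^{2} - 2700 u + 540 \operatorname{atan}{\left(u \right)} + 81}{324}.
Check: d/du[- \frac{103680 u^{8} - 172800 u^{7} + 211680 u^{6} - 159600 u^{5} + 96005 u^{4} - 39900 u^{3} + 13230 u^{2} - 2700 u + 540 \operatorname{atan}{\left(u \right)} + 81}{324}] = \frac{- 207360 u^{9} + 302400 u^{8} - 524880 u^{7} + 501900 u^{6} - 413525 u^{5} + 229425 u^{4} - 102620 u^{3} + 30600 u^{2} - 6615 u + 540}{81 u^{2} + 81} = G'(u).

G(u) = - \frac{103680 u^{8} - 172800 u^{7} + 211680 u^{6} - 159600 u^{5} + 96005 u^{4} - 39900 u^{3} + 13230 u^{2} - 2700 u + 540 \operatorname{atan}{\left(u \right)} + 81}{324}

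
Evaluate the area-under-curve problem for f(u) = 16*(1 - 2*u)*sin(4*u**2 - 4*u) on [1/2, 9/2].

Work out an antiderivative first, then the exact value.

Antiderivative: F(u) = 4*cos(4*u**2 - 4*u); value = -4*cos(1) + 4*cos(63)

The substitution w = 4*u**2 - 4*u works: f is exactly (dF/dw)*(dw/du) for that inner function.
F(u) = 4*cos(4*u**2 - 4*u) is an antiderivative of f.
Check: d/du[4*cos(4*u**2 - 4*u)] = -32*u*sin(4*u**2 - 4*u) + 16*sin(4*u**2 - 4*u), which equals f(u).
F(9/2) = 4*cos(63); F(1/2) = 4*cos(1).
Integral = F(9/2) - F(1/2) = -4*cos(1) + 4*cos(63).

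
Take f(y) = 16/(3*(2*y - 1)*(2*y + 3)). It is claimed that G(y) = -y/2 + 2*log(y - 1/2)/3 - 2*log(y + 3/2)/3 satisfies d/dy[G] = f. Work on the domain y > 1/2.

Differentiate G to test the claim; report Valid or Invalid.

Invalid: d/dy[G] - f = -1/2, which is not 0.

d/dy[G] = (-12*y**2 - 12*y + 41)/(24*y**2 + 24*y - 18)
d/dy[G] - f(y) = -1/2 != 0.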